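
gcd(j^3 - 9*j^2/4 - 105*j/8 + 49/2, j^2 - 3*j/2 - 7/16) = j - 7/4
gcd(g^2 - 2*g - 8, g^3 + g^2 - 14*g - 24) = g^2 - 2*g - 8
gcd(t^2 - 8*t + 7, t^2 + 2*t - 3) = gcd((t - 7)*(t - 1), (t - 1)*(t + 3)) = t - 1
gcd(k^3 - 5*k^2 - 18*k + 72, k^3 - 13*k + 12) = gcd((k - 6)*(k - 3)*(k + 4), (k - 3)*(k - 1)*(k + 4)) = k^2 + k - 12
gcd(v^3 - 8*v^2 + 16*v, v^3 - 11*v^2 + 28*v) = v^2 - 4*v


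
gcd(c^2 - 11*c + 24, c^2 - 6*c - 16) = c - 8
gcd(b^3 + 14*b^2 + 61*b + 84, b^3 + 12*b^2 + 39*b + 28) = b^2 + 11*b + 28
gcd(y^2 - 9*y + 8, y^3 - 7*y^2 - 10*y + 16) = y^2 - 9*y + 8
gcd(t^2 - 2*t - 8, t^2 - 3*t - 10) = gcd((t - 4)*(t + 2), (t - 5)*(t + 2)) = t + 2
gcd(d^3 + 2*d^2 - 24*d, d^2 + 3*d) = d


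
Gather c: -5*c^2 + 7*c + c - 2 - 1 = -5*c^2 + 8*c - 3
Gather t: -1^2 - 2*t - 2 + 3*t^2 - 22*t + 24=3*t^2 - 24*t + 21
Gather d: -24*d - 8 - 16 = -24*d - 24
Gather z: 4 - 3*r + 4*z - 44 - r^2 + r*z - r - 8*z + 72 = -r^2 - 4*r + z*(r - 4) + 32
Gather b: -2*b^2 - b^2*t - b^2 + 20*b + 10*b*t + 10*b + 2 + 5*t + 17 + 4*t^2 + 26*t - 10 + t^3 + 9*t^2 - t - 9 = b^2*(-t - 3) + b*(10*t + 30) + t^3 + 13*t^2 + 30*t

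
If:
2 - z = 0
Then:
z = 2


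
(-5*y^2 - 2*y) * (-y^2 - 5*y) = 5*y^4 + 27*y^3 + 10*y^2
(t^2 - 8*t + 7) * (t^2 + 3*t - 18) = t^4 - 5*t^3 - 35*t^2 + 165*t - 126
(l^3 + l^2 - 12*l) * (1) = l^3 + l^2 - 12*l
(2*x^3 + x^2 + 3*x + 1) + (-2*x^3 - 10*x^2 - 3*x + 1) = 2 - 9*x^2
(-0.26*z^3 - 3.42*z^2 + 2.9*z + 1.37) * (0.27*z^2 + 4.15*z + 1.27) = -0.0702*z^5 - 2.0024*z^4 - 13.7402*z^3 + 8.0615*z^2 + 9.3685*z + 1.7399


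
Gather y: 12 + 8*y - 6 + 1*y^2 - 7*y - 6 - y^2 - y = 0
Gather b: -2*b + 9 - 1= 8 - 2*b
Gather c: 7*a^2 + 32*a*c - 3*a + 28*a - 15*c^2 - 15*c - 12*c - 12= 7*a^2 + 25*a - 15*c^2 + c*(32*a - 27) - 12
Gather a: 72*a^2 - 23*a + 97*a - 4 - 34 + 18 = 72*a^2 + 74*a - 20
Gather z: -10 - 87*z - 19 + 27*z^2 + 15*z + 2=27*z^2 - 72*z - 27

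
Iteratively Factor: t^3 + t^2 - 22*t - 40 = (t + 2)*(t^2 - t - 20) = (t + 2)*(t + 4)*(t - 5)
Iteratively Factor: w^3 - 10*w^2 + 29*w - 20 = (w - 1)*(w^2 - 9*w + 20) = (w - 5)*(w - 1)*(w - 4)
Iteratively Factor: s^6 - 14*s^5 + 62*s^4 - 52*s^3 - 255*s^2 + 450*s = (s - 5)*(s^5 - 9*s^4 + 17*s^3 + 33*s^2 - 90*s) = (s - 5)*(s - 3)*(s^4 - 6*s^3 - s^2 + 30*s) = s*(s - 5)*(s - 3)*(s^3 - 6*s^2 - s + 30) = s*(s - 5)*(s - 3)^2*(s^2 - 3*s - 10) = s*(s - 5)^2*(s - 3)^2*(s + 2)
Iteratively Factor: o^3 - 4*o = (o)*(o^2 - 4) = o*(o - 2)*(o + 2)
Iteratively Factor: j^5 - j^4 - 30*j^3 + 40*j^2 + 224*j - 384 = (j + 4)*(j^4 - 5*j^3 - 10*j^2 + 80*j - 96) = (j - 4)*(j + 4)*(j^3 - j^2 - 14*j + 24) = (j - 4)*(j + 4)^2*(j^2 - 5*j + 6) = (j - 4)*(j - 2)*(j + 4)^2*(j - 3)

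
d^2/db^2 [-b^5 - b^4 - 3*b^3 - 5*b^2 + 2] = -20*b^3 - 12*b^2 - 18*b - 10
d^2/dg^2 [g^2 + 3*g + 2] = 2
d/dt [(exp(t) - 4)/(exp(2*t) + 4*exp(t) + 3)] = (-2*(exp(t) - 4)*(exp(t) + 2) + exp(2*t) + 4*exp(t) + 3)*exp(t)/(exp(2*t) + 4*exp(t) + 3)^2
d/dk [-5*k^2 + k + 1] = 1 - 10*k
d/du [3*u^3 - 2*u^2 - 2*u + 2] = 9*u^2 - 4*u - 2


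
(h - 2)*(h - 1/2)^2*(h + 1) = h^4 - 2*h^3 - 3*h^2/4 + 7*h/4 - 1/2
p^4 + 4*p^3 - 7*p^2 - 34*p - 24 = (p - 3)*(p + 1)*(p + 2)*(p + 4)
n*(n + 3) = n^2 + 3*n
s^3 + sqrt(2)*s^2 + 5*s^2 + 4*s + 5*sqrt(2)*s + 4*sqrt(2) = (s + 1)*(s + 4)*(s + sqrt(2))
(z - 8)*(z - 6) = z^2 - 14*z + 48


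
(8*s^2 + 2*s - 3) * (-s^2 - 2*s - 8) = -8*s^4 - 18*s^3 - 65*s^2 - 10*s + 24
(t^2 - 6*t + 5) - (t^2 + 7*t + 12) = -13*t - 7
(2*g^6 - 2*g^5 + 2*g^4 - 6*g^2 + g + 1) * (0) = 0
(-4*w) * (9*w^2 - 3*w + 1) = -36*w^3 + 12*w^2 - 4*w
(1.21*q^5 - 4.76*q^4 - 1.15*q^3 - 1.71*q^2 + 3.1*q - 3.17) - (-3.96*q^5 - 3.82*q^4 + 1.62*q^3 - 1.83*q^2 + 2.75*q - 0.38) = 5.17*q^5 - 0.94*q^4 - 2.77*q^3 + 0.12*q^2 + 0.35*q - 2.79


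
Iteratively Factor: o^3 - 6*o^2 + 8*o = (o - 4)*(o^2 - 2*o) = o*(o - 4)*(o - 2)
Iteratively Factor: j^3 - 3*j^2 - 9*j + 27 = (j - 3)*(j^2 - 9) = (j - 3)^2*(j + 3)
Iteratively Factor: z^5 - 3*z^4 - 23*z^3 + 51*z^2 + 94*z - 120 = (z - 3)*(z^4 - 23*z^2 - 18*z + 40) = (z - 3)*(z + 2)*(z^3 - 2*z^2 - 19*z + 20) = (z - 3)*(z - 1)*(z + 2)*(z^2 - z - 20) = (z - 3)*(z - 1)*(z + 2)*(z + 4)*(z - 5)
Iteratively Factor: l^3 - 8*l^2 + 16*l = (l - 4)*(l^2 - 4*l) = l*(l - 4)*(l - 4)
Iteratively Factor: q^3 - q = (q - 1)*(q^2 + q) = q*(q - 1)*(q + 1)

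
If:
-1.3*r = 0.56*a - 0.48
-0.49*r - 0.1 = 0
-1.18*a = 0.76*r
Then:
No Solution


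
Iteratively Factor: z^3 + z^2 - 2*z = (z)*(z^2 + z - 2) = z*(z + 2)*(z - 1)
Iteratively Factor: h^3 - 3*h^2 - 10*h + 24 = (h - 2)*(h^2 - h - 12) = (h - 4)*(h - 2)*(h + 3)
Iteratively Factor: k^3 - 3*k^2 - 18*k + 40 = (k + 4)*(k^2 - 7*k + 10) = (k - 5)*(k + 4)*(k - 2)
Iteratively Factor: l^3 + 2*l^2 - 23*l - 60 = (l - 5)*(l^2 + 7*l + 12) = (l - 5)*(l + 3)*(l + 4)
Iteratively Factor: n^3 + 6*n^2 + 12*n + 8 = (n + 2)*(n^2 + 4*n + 4) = (n + 2)^2*(n + 2)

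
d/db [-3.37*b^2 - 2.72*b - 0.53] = -6.74*b - 2.72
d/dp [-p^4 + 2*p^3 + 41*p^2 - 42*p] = -4*p^3 + 6*p^2 + 82*p - 42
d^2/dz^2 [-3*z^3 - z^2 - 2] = -18*z - 2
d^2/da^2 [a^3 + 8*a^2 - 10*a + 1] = 6*a + 16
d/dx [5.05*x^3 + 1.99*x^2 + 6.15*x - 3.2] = 15.15*x^2 + 3.98*x + 6.15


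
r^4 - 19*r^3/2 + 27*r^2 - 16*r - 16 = (r - 4)^2*(r - 2)*(r + 1/2)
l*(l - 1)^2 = l^3 - 2*l^2 + l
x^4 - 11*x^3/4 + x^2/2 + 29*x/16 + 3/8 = (x - 2)*(x - 3/2)*(x + 1/4)*(x + 1/2)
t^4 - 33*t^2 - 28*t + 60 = (t - 6)*(t - 1)*(t + 2)*(t + 5)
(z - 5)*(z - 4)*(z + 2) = z^3 - 7*z^2 + 2*z + 40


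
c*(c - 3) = c^2 - 3*c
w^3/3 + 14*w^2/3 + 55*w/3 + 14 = (w/3 + 1/3)*(w + 6)*(w + 7)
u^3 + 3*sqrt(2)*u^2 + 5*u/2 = u*(u + sqrt(2)/2)*(u + 5*sqrt(2)/2)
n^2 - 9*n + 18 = (n - 6)*(n - 3)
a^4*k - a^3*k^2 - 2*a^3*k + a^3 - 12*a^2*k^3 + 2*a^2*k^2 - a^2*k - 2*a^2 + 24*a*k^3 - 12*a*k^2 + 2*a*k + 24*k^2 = (a - 2)*(a - 4*k)*(a + 3*k)*(a*k + 1)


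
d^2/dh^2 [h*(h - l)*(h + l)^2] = 12*h^2 + 6*h*l - 2*l^2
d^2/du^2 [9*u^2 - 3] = 18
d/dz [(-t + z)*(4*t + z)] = 3*t + 2*z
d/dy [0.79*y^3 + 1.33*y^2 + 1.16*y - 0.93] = 2.37*y^2 + 2.66*y + 1.16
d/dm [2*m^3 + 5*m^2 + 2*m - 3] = 6*m^2 + 10*m + 2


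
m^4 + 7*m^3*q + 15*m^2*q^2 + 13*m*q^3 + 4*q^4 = (m + q)^3*(m + 4*q)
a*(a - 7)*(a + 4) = a^3 - 3*a^2 - 28*a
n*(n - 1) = n^2 - n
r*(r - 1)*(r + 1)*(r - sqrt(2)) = r^4 - sqrt(2)*r^3 - r^2 + sqrt(2)*r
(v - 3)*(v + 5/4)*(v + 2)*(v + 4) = v^4 + 17*v^3/4 - 25*v^2/4 - 73*v/2 - 30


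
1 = 1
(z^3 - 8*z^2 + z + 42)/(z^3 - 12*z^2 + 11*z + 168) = (z^2 - z - 6)/(z^2 - 5*z - 24)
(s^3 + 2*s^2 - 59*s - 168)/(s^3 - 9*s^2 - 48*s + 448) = (s + 3)/(s - 8)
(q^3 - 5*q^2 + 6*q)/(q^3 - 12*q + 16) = q*(q - 3)/(q^2 + 2*q - 8)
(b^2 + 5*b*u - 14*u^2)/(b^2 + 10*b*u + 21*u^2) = (b - 2*u)/(b + 3*u)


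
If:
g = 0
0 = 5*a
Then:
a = 0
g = 0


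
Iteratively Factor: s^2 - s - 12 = (s - 4)*(s + 3)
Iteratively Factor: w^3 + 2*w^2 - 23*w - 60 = (w - 5)*(w^2 + 7*w + 12) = (w - 5)*(w + 3)*(w + 4)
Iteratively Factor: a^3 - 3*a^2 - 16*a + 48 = (a + 4)*(a^2 - 7*a + 12) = (a - 4)*(a + 4)*(a - 3)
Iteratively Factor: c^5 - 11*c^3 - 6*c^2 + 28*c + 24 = (c - 2)*(c^4 + 2*c^3 - 7*c^2 - 20*c - 12) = (c - 2)*(c + 2)*(c^3 - 7*c - 6) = (c - 2)*(c + 1)*(c + 2)*(c^2 - c - 6) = (c - 3)*(c - 2)*(c + 1)*(c + 2)*(c + 2)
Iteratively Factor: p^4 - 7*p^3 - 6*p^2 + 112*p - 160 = (p + 4)*(p^3 - 11*p^2 + 38*p - 40) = (p - 5)*(p + 4)*(p^2 - 6*p + 8) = (p - 5)*(p - 4)*(p + 4)*(p - 2)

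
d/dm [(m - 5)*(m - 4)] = 2*m - 9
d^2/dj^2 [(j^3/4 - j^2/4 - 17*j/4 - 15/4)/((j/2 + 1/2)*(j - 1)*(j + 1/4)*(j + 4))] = 4*(16*j^6 - 96*j^5 - 1596*j^4 - 6401*j^3 - 5301*j^2 + 6573*j - 3195)/(64*j^9 + 624*j^8 + 1404*j^7 - 2051*j^6 - 5811*j^5 + 5811*j^4 + 2051*j^3 - 1404*j^2 - 624*j - 64)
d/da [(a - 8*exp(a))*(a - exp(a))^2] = (a - exp(a))*((1 - 8*exp(a))*(a - exp(a)) + 2*(1 - exp(a))*(a - 8*exp(a)))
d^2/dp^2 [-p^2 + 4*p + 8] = -2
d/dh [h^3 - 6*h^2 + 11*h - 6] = 3*h^2 - 12*h + 11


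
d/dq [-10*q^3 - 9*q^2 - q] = -30*q^2 - 18*q - 1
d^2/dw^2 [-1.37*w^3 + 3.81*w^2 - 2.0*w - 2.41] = 7.62 - 8.22*w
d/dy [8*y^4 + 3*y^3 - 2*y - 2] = 32*y^3 + 9*y^2 - 2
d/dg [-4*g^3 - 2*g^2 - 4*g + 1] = -12*g^2 - 4*g - 4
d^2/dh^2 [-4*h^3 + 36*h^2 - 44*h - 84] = 72 - 24*h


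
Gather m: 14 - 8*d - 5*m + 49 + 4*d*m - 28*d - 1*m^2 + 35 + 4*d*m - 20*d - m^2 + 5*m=8*d*m - 56*d - 2*m^2 + 98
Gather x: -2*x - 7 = -2*x - 7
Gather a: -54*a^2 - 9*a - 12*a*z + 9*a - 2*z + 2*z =-54*a^2 - 12*a*z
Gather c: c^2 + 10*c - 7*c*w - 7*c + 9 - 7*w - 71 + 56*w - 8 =c^2 + c*(3 - 7*w) + 49*w - 70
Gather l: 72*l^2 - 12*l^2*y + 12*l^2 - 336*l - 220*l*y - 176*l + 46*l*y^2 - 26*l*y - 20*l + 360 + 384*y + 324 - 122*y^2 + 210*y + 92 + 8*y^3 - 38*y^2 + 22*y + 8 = l^2*(84 - 12*y) + l*(46*y^2 - 246*y - 532) + 8*y^3 - 160*y^2 + 616*y + 784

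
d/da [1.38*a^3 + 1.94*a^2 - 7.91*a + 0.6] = 4.14*a^2 + 3.88*a - 7.91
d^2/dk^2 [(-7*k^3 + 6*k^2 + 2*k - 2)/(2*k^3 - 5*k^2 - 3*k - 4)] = 2*(-46*k^6 - 102*k^5 - 336*k^4 + 545*k^3 - 630*k^2 - 594*k + 94)/(8*k^9 - 60*k^8 + 114*k^7 + 7*k^6 + 69*k^5 - 291*k^4 - 291*k^3 - 348*k^2 - 144*k - 64)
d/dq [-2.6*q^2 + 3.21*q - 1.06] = 3.21 - 5.2*q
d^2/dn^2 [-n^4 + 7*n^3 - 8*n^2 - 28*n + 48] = -12*n^2 + 42*n - 16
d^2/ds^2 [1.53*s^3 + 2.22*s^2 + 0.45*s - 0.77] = 9.18*s + 4.44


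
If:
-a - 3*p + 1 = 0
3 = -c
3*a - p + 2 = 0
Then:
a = -1/2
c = -3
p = 1/2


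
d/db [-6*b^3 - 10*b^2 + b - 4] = -18*b^2 - 20*b + 1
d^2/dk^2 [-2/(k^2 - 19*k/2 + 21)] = 8*(4*k^2 - 38*k - (4*k - 19)^2 + 84)/(2*k^2 - 19*k + 42)^3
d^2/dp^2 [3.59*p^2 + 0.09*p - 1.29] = 7.18000000000000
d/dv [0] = 0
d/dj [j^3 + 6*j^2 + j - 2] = 3*j^2 + 12*j + 1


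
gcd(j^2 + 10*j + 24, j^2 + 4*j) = j + 4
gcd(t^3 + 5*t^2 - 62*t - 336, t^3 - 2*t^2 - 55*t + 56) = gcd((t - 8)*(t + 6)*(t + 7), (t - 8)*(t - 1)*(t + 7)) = t^2 - t - 56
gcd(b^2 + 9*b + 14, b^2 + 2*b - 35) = b + 7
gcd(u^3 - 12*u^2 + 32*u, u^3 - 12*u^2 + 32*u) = u^3 - 12*u^2 + 32*u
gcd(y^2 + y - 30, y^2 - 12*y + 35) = y - 5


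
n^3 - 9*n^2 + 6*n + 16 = (n - 8)*(n - 2)*(n + 1)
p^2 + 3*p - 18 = (p - 3)*(p + 6)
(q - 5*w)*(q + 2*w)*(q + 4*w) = q^3 + q^2*w - 22*q*w^2 - 40*w^3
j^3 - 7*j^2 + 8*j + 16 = (j - 4)^2*(j + 1)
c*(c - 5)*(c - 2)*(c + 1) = c^4 - 6*c^3 + 3*c^2 + 10*c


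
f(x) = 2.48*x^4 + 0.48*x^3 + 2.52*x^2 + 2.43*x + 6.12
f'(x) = 9.92*x^3 + 1.44*x^2 + 5.04*x + 2.43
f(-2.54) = 111.57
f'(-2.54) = -163.64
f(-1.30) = 13.25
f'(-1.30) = -23.48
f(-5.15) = 1739.42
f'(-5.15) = -1340.32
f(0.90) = 12.33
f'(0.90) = 15.36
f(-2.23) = 69.24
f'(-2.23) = -111.66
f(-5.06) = 1621.91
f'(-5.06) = -1271.38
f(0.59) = 8.83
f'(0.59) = 7.94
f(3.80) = 595.20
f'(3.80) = 586.71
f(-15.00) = 124466.67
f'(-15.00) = -33229.17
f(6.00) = 3429.18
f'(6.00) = 2227.23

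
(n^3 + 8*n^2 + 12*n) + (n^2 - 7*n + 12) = n^3 + 9*n^2 + 5*n + 12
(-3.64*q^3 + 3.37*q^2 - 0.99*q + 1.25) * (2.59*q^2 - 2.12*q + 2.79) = -9.4276*q^5 + 16.4451*q^4 - 19.8641*q^3 + 14.7386*q^2 - 5.4121*q + 3.4875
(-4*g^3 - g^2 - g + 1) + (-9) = -4*g^3 - g^2 - g - 8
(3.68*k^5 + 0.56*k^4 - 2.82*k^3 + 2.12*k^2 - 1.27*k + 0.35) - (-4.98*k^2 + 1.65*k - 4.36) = 3.68*k^5 + 0.56*k^4 - 2.82*k^3 + 7.1*k^2 - 2.92*k + 4.71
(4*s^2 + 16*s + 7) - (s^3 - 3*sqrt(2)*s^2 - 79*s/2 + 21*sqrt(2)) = -s^3 + 4*s^2 + 3*sqrt(2)*s^2 + 111*s/2 - 21*sqrt(2) + 7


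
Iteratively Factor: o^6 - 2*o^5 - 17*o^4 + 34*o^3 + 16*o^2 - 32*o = (o - 4)*(o^5 + 2*o^4 - 9*o^3 - 2*o^2 + 8*o) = (o - 4)*(o - 2)*(o^4 + 4*o^3 - o^2 - 4*o) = (o - 4)*(o - 2)*(o - 1)*(o^3 + 5*o^2 + 4*o) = o*(o - 4)*(o - 2)*(o - 1)*(o^2 + 5*o + 4) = o*(o - 4)*(o - 2)*(o - 1)*(o + 4)*(o + 1)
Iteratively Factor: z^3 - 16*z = (z)*(z^2 - 16) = z*(z + 4)*(z - 4)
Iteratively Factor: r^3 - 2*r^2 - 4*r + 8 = (r - 2)*(r^2 - 4) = (r - 2)*(r + 2)*(r - 2)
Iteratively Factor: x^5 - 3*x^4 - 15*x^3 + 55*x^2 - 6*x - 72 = (x - 3)*(x^4 - 15*x^2 + 10*x + 24) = (x - 3)*(x + 1)*(x^3 - x^2 - 14*x + 24) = (x - 3)^2*(x + 1)*(x^2 + 2*x - 8) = (x - 3)^2*(x + 1)*(x + 4)*(x - 2)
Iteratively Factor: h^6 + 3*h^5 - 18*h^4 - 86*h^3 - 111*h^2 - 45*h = (h + 3)*(h^5 - 18*h^3 - 32*h^2 - 15*h) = (h + 3)^2*(h^4 - 3*h^3 - 9*h^2 - 5*h) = h*(h + 3)^2*(h^3 - 3*h^2 - 9*h - 5) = h*(h - 5)*(h + 3)^2*(h^2 + 2*h + 1) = h*(h - 5)*(h + 1)*(h + 3)^2*(h + 1)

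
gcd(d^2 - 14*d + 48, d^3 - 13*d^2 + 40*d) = d - 8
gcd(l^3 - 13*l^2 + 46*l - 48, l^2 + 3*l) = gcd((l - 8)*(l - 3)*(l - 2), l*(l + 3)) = 1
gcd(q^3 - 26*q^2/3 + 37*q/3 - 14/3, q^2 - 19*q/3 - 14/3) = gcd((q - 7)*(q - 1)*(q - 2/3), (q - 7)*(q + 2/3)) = q - 7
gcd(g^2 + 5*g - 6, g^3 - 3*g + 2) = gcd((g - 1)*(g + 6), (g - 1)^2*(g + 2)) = g - 1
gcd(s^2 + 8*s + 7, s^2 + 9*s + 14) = s + 7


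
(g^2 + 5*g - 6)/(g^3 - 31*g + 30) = 1/(g - 5)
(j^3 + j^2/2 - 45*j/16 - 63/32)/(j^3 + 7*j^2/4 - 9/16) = (4*j - 7)/(2*(2*j - 1))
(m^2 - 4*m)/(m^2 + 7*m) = (m - 4)/(m + 7)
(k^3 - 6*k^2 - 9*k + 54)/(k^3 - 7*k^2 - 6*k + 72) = (k - 3)/(k - 4)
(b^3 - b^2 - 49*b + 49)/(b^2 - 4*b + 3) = (b^2 - 49)/(b - 3)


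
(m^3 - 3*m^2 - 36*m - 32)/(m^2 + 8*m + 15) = (m^3 - 3*m^2 - 36*m - 32)/(m^2 + 8*m + 15)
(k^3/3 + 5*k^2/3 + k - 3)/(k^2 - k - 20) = (-k^3/3 - 5*k^2/3 - k + 3)/(-k^2 + k + 20)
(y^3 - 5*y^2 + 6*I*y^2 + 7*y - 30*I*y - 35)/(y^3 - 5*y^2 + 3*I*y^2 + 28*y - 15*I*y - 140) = (y - I)/(y - 4*I)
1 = 1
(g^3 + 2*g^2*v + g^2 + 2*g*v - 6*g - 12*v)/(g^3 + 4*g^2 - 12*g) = (g^2 + 2*g*v + 3*g + 6*v)/(g*(g + 6))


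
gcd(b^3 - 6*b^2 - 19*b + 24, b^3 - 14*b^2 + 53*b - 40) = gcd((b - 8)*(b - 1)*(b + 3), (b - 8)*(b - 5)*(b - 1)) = b^2 - 9*b + 8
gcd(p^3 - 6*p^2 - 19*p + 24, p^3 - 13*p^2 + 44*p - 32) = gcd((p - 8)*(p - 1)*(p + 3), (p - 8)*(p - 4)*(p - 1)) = p^2 - 9*p + 8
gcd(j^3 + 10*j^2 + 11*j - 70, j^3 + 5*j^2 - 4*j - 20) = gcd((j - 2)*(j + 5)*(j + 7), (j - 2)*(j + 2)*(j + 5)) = j^2 + 3*j - 10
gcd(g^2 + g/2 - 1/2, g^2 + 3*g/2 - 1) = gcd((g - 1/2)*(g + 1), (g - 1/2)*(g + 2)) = g - 1/2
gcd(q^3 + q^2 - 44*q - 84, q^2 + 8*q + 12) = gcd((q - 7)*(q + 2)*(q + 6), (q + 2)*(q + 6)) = q^2 + 8*q + 12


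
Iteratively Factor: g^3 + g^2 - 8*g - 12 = (g + 2)*(g^2 - g - 6) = (g + 2)^2*(g - 3)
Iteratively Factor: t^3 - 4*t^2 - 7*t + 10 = (t + 2)*(t^2 - 6*t + 5) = (t - 1)*(t + 2)*(t - 5)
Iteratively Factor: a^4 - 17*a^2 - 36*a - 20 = (a - 5)*(a^3 + 5*a^2 + 8*a + 4) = (a - 5)*(a + 2)*(a^2 + 3*a + 2) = (a - 5)*(a + 1)*(a + 2)*(a + 2)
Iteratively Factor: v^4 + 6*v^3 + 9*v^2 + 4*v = (v + 4)*(v^3 + 2*v^2 + v) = (v + 1)*(v + 4)*(v^2 + v) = v*(v + 1)*(v + 4)*(v + 1)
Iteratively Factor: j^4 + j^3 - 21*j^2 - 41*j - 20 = (j + 1)*(j^3 - 21*j - 20) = (j + 1)^2*(j^2 - j - 20) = (j + 1)^2*(j + 4)*(j - 5)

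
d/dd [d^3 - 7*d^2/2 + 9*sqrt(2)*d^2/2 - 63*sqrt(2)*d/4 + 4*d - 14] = 3*d^2 - 7*d + 9*sqrt(2)*d - 63*sqrt(2)/4 + 4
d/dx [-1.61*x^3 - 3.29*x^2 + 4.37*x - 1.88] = -4.83*x^2 - 6.58*x + 4.37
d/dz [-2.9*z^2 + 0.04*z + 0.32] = 0.04 - 5.8*z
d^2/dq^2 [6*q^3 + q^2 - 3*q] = 36*q + 2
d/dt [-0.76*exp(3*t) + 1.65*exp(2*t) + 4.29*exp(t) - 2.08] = (-2.28*exp(2*t) + 3.3*exp(t) + 4.29)*exp(t)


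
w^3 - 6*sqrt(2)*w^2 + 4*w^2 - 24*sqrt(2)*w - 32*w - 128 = (w + 4)*(w - 8*sqrt(2))*(w + 2*sqrt(2))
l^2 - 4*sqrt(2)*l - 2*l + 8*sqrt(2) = (l - 2)*(l - 4*sqrt(2))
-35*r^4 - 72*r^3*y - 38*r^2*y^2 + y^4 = (-7*r + y)*(r + y)^2*(5*r + y)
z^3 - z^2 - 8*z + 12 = (z - 2)^2*(z + 3)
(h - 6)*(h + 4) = h^2 - 2*h - 24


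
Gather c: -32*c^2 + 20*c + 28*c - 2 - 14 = -32*c^2 + 48*c - 16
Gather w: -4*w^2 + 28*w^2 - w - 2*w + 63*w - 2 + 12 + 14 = 24*w^2 + 60*w + 24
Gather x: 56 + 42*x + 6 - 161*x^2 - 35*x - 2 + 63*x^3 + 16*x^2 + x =63*x^3 - 145*x^2 + 8*x + 60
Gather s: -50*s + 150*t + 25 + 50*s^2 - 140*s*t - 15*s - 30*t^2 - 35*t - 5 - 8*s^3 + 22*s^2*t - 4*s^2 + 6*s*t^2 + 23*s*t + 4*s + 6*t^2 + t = -8*s^3 + s^2*(22*t + 46) + s*(6*t^2 - 117*t - 61) - 24*t^2 + 116*t + 20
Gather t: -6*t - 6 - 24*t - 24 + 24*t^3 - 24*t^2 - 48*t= 24*t^3 - 24*t^2 - 78*t - 30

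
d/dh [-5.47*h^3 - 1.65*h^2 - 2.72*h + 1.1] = -16.41*h^2 - 3.3*h - 2.72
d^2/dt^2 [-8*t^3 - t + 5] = -48*t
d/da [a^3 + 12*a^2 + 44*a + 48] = 3*a^2 + 24*a + 44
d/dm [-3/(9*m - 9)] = 1/(3*(m - 1)^2)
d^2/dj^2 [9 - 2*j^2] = -4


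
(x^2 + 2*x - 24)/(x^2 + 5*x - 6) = (x - 4)/(x - 1)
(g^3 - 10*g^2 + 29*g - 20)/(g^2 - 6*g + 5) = g - 4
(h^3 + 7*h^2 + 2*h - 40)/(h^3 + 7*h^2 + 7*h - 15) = (h^2 + 2*h - 8)/(h^2 + 2*h - 3)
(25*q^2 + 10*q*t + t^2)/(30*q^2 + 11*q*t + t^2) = (5*q + t)/(6*q + t)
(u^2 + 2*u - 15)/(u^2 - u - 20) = (-u^2 - 2*u + 15)/(-u^2 + u + 20)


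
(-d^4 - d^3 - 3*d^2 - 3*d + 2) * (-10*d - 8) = 10*d^5 + 18*d^4 + 38*d^3 + 54*d^2 + 4*d - 16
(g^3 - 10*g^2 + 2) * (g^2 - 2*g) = g^5 - 12*g^4 + 20*g^3 + 2*g^2 - 4*g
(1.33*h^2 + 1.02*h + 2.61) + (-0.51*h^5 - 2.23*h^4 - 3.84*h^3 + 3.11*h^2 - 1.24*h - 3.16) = -0.51*h^5 - 2.23*h^4 - 3.84*h^3 + 4.44*h^2 - 0.22*h - 0.55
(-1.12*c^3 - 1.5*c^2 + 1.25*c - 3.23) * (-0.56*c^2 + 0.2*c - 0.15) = 0.6272*c^5 + 0.616*c^4 - 0.832*c^3 + 2.2838*c^2 - 0.8335*c + 0.4845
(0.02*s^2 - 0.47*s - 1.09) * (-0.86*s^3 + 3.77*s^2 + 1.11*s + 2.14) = -0.0172*s^5 + 0.4796*s^4 - 0.8123*s^3 - 4.5882*s^2 - 2.2157*s - 2.3326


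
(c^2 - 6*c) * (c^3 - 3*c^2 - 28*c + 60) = c^5 - 9*c^4 - 10*c^3 + 228*c^2 - 360*c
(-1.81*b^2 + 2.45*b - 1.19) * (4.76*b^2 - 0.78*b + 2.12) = -8.6156*b^4 + 13.0738*b^3 - 11.4126*b^2 + 6.1222*b - 2.5228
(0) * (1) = 0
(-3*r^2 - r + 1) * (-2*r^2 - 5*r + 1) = 6*r^4 + 17*r^3 - 6*r + 1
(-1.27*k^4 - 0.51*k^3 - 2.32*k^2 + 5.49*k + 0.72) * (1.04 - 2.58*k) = 3.2766*k^5 - 0.00499999999999989*k^4 + 5.4552*k^3 - 16.577*k^2 + 3.852*k + 0.7488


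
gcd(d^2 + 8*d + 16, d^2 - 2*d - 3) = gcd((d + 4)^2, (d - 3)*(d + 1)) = 1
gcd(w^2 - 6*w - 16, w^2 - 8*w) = w - 8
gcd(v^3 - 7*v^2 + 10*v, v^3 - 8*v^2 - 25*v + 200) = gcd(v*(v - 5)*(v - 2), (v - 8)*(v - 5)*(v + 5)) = v - 5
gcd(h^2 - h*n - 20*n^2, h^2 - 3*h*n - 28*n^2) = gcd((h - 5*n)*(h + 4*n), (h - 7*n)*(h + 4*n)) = h + 4*n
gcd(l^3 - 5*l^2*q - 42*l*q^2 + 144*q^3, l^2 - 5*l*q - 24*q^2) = -l + 8*q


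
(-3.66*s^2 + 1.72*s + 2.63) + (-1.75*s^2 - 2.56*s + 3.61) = -5.41*s^2 - 0.84*s + 6.24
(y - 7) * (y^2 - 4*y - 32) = y^3 - 11*y^2 - 4*y + 224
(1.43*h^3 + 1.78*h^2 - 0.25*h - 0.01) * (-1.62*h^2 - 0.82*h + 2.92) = -2.3166*h^5 - 4.0562*h^4 + 3.121*h^3 + 5.4188*h^2 - 0.7218*h - 0.0292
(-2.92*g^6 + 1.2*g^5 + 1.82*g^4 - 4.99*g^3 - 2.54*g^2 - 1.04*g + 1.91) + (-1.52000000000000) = -2.92*g^6 + 1.2*g^5 + 1.82*g^4 - 4.99*g^3 - 2.54*g^2 - 1.04*g + 0.39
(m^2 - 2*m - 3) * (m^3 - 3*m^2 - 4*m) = m^5 - 5*m^4 - m^3 + 17*m^2 + 12*m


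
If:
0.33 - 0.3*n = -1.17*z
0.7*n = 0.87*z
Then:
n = -0.51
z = -0.41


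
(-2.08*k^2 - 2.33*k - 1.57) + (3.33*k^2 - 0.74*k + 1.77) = 1.25*k^2 - 3.07*k + 0.2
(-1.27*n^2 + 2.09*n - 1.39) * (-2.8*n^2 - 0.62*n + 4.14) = 3.556*n^4 - 5.0646*n^3 - 2.6616*n^2 + 9.5144*n - 5.7546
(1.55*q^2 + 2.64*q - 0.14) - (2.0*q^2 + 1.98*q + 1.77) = -0.45*q^2 + 0.66*q - 1.91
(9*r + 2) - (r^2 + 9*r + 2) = -r^2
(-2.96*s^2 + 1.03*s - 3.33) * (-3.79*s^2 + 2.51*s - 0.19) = 11.2184*s^4 - 11.3333*s^3 + 15.7684*s^2 - 8.554*s + 0.6327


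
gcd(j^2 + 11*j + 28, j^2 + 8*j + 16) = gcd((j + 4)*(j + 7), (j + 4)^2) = j + 4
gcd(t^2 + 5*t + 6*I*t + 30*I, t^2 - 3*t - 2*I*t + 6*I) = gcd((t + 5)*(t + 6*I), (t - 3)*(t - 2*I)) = 1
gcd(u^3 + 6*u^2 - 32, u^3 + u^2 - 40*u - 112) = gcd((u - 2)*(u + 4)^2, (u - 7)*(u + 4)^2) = u^2 + 8*u + 16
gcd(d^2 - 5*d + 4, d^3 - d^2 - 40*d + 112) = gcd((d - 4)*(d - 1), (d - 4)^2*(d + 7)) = d - 4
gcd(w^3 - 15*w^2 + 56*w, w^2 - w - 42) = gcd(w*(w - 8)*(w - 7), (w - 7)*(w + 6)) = w - 7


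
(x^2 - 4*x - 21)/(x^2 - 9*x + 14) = (x + 3)/(x - 2)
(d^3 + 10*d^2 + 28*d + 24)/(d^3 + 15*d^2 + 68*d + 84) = (d + 2)/(d + 7)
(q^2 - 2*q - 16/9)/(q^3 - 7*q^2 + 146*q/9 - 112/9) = (3*q + 2)/(3*q^2 - 13*q + 14)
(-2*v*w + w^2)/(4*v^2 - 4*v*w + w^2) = -w/(2*v - w)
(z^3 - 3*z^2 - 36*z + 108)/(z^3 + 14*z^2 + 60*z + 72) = (z^2 - 9*z + 18)/(z^2 + 8*z + 12)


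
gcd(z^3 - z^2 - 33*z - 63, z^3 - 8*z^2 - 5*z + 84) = z^2 - 4*z - 21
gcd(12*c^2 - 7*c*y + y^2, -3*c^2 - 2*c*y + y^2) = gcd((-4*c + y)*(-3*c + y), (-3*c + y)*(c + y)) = -3*c + y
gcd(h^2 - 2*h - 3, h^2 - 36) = 1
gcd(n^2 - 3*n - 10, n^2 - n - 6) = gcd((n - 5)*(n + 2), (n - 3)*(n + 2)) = n + 2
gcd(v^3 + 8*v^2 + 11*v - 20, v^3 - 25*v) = v + 5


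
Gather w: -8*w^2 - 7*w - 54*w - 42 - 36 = -8*w^2 - 61*w - 78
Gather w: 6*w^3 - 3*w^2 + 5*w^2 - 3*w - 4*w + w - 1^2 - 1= 6*w^3 + 2*w^2 - 6*w - 2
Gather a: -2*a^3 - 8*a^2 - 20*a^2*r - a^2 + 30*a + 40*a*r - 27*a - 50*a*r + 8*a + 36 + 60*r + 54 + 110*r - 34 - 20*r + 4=-2*a^3 + a^2*(-20*r - 9) + a*(11 - 10*r) + 150*r + 60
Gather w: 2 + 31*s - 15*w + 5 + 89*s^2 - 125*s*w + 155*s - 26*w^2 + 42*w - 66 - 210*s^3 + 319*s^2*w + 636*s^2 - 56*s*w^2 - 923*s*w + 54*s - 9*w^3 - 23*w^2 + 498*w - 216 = -210*s^3 + 725*s^2 + 240*s - 9*w^3 + w^2*(-56*s - 49) + w*(319*s^2 - 1048*s + 525) - 275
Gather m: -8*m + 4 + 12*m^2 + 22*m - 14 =12*m^2 + 14*m - 10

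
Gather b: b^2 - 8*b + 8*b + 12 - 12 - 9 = b^2 - 9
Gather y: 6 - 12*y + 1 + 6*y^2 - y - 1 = 6*y^2 - 13*y + 6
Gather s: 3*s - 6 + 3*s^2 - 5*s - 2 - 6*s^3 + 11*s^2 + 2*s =-6*s^3 + 14*s^2 - 8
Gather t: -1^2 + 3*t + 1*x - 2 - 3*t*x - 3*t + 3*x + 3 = -3*t*x + 4*x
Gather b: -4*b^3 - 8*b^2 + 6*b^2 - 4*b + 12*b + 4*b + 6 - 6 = -4*b^3 - 2*b^2 + 12*b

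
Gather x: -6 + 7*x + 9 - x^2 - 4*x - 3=-x^2 + 3*x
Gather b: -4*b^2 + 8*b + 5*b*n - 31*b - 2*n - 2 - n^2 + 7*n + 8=-4*b^2 + b*(5*n - 23) - n^2 + 5*n + 6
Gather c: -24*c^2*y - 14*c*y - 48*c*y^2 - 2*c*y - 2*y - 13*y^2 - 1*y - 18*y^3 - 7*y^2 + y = -24*c^2*y + c*(-48*y^2 - 16*y) - 18*y^3 - 20*y^2 - 2*y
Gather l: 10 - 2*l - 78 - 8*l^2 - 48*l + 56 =-8*l^2 - 50*l - 12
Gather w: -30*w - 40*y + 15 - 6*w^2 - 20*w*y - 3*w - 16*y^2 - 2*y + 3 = -6*w^2 + w*(-20*y - 33) - 16*y^2 - 42*y + 18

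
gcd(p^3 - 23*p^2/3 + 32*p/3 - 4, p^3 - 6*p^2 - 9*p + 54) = p - 6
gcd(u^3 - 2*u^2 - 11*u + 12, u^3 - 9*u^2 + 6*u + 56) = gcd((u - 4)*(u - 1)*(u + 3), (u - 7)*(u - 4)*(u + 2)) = u - 4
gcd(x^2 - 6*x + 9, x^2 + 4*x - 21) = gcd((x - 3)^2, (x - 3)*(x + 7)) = x - 3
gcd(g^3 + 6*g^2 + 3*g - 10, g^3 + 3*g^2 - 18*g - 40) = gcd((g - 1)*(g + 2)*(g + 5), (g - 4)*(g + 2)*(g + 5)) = g^2 + 7*g + 10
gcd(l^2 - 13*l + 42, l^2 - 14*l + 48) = l - 6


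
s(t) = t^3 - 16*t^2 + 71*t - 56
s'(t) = 3*t^2 - 32*t + 71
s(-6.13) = -1322.81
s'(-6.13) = 379.89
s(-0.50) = -95.62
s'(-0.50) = 87.75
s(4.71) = 27.95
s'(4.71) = -13.17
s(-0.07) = -61.05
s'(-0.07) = 73.25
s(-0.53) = -98.27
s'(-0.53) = 88.80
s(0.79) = -9.40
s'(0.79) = 47.59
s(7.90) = -0.62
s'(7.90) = 5.43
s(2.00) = 30.00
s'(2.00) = 19.00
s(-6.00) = -1274.00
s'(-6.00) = 371.00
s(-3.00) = -440.00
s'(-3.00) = 194.00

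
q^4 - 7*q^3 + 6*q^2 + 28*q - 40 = (q - 5)*(q - 2)^2*(q + 2)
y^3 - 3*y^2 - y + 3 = (y - 3)*(y - 1)*(y + 1)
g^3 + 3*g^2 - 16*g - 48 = (g - 4)*(g + 3)*(g + 4)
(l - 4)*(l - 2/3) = l^2 - 14*l/3 + 8/3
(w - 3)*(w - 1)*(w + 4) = w^3 - 13*w + 12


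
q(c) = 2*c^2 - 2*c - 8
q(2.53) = -0.26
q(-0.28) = -7.28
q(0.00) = -8.00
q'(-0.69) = -4.76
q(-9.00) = 172.00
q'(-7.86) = -33.44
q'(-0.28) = -3.12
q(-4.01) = 32.18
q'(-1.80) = -9.20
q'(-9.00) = -38.00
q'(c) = 4*c - 2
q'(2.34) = 7.36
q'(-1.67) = -8.68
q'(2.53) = 8.12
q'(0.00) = -2.00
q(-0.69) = -5.67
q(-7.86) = 131.28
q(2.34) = -1.73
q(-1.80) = 2.08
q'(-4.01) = -18.04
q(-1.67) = 0.92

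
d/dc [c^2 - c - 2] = 2*c - 1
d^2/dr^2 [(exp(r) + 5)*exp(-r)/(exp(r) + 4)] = (exp(3*r) + 16*exp(2*r) + 60*exp(r) + 80)*exp(-r)/(exp(3*r) + 12*exp(2*r) + 48*exp(r) + 64)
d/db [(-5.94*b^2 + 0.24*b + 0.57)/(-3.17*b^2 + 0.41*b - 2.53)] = (-1.6746*b^2 + 33.6702*b - 0.8409)/(10.0489*b^4 - 2.5994*b^3 + 16.2083*b^2 - 2.0746*b + 6.4009)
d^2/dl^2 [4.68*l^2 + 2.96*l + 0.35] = 9.36000000000000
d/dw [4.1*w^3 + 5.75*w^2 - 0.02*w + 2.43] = 12.3*w^2 + 11.5*w - 0.02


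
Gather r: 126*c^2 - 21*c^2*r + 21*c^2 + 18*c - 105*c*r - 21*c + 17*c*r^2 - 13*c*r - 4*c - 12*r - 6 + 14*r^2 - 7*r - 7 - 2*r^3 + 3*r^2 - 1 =147*c^2 - 7*c - 2*r^3 + r^2*(17*c + 17) + r*(-21*c^2 - 118*c - 19) - 14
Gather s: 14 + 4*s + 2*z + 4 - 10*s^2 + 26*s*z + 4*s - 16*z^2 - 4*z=-10*s^2 + s*(26*z + 8) - 16*z^2 - 2*z + 18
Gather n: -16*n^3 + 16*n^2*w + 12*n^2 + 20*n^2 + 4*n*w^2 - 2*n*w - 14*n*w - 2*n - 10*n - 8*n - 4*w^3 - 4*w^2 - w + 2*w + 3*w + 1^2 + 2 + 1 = -16*n^3 + n^2*(16*w + 32) + n*(4*w^2 - 16*w - 20) - 4*w^3 - 4*w^2 + 4*w + 4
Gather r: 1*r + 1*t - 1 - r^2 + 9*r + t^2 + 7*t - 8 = -r^2 + 10*r + t^2 + 8*t - 9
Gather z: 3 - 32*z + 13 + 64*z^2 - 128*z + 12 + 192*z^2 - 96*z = 256*z^2 - 256*z + 28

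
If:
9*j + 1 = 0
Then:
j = -1/9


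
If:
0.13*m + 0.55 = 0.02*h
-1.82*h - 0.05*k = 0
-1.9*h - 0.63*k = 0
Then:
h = 0.00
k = 0.00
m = -4.23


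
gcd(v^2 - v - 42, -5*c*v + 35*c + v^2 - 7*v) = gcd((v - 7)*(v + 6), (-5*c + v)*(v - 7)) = v - 7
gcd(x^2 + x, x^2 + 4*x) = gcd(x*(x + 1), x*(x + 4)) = x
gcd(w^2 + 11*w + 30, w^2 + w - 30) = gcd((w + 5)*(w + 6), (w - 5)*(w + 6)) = w + 6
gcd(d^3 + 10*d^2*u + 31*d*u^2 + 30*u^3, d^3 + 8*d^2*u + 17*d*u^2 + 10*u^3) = d^2 + 7*d*u + 10*u^2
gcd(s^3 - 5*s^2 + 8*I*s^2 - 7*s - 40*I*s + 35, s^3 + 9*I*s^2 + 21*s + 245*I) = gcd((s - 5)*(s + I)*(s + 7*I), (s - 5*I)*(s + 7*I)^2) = s + 7*I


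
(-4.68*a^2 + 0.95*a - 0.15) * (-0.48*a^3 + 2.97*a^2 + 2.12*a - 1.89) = 2.2464*a^5 - 14.3556*a^4 - 7.0281*a^3 + 10.4137*a^2 - 2.1135*a + 0.2835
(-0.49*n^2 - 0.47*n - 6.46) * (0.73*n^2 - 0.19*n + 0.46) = -0.3577*n^4 - 0.25*n^3 - 4.8519*n^2 + 1.0112*n - 2.9716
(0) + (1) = 1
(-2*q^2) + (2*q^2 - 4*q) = -4*q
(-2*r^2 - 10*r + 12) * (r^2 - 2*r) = -2*r^4 - 6*r^3 + 32*r^2 - 24*r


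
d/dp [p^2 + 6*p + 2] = 2*p + 6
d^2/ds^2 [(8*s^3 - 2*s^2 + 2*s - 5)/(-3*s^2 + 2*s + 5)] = 2*(-158*s^3 - 15*s^2 - 780*s + 165)/(27*s^6 - 54*s^5 - 99*s^4 + 172*s^3 + 165*s^2 - 150*s - 125)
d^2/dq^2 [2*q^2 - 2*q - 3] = 4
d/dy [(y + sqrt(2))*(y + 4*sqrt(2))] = 2*y + 5*sqrt(2)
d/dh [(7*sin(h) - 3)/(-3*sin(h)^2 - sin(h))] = 3*(7*cos(h) - 6/tan(h) - cos(h)/sin(h)^2)/(3*sin(h) + 1)^2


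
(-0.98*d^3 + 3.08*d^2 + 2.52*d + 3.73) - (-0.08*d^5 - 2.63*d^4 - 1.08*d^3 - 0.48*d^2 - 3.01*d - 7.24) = 0.08*d^5 + 2.63*d^4 + 0.1*d^3 + 3.56*d^2 + 5.53*d + 10.97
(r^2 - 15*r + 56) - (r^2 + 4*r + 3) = 53 - 19*r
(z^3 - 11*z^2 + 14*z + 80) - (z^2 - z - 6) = z^3 - 12*z^2 + 15*z + 86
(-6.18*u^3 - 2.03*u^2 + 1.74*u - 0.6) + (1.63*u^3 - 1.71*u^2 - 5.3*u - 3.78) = -4.55*u^3 - 3.74*u^2 - 3.56*u - 4.38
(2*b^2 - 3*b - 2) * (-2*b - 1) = -4*b^3 + 4*b^2 + 7*b + 2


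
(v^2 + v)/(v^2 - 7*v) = (v + 1)/(v - 7)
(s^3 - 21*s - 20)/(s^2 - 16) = (s^2 - 4*s - 5)/(s - 4)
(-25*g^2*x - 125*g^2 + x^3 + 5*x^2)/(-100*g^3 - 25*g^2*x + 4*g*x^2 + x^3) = (x + 5)/(4*g + x)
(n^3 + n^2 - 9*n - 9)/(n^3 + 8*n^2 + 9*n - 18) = (n^2 - 2*n - 3)/(n^2 + 5*n - 6)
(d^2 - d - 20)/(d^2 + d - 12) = (d - 5)/(d - 3)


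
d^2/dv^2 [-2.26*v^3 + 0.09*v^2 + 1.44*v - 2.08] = 0.18 - 13.56*v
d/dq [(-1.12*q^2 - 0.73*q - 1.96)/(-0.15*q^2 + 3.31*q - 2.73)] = (-3.8167*q^2 + 5.5272*q + 8.4805)/(0.0225*q^4 - 0.993*q^3 + 11.7751*q^2 - 18.0726*q + 7.4529)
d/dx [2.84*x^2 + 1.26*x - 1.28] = 5.68*x + 1.26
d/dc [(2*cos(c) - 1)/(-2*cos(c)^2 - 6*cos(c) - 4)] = (2*cos(c) - cos(2*c) + 6)*sin(c)/(2*(cos(c) + 1)^2*(cos(c) + 2)^2)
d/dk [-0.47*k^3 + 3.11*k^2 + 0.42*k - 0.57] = -1.41*k^2 + 6.22*k + 0.42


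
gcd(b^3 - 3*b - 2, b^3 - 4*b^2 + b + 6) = b^2 - b - 2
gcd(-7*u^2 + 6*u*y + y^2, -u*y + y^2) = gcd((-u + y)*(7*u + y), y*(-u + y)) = -u + y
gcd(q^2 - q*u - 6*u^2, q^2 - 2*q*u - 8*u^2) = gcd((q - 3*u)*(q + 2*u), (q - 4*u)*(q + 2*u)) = q + 2*u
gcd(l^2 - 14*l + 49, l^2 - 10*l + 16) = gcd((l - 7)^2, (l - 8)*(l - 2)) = 1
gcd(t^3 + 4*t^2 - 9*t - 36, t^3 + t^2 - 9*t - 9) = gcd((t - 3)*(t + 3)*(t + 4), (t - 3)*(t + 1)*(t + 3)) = t^2 - 9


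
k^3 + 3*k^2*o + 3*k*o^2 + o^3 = (k + o)^3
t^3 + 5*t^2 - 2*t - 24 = (t - 2)*(t + 3)*(t + 4)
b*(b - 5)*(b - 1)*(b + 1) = b^4 - 5*b^3 - b^2 + 5*b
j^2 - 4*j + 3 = (j - 3)*(j - 1)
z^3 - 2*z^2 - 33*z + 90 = (z - 5)*(z - 3)*(z + 6)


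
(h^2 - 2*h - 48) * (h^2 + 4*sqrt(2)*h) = h^4 - 2*h^3 + 4*sqrt(2)*h^3 - 48*h^2 - 8*sqrt(2)*h^2 - 192*sqrt(2)*h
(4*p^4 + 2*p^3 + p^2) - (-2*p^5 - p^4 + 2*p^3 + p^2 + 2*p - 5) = 2*p^5 + 5*p^4 - 2*p + 5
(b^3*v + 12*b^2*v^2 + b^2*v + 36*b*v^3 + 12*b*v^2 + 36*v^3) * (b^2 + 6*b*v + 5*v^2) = b^5*v + 18*b^4*v^2 + b^4*v + 113*b^3*v^3 + 18*b^3*v^2 + 276*b^2*v^4 + 113*b^2*v^3 + 180*b*v^5 + 276*b*v^4 + 180*v^5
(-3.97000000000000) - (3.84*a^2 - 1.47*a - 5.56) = -3.84*a^2 + 1.47*a + 1.59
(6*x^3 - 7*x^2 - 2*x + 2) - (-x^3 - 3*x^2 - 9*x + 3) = 7*x^3 - 4*x^2 + 7*x - 1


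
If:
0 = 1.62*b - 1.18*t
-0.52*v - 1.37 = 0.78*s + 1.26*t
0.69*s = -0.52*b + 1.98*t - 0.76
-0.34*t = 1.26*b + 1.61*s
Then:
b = 0.26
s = -0.28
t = 0.36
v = -3.08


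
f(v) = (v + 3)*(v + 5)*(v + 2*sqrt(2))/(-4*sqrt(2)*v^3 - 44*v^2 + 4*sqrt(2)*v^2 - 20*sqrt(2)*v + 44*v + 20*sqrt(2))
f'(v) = (v + 3)*(v + 5)*(v + 2*sqrt(2))*(12*sqrt(2)*v^2 - 8*sqrt(2)*v + 88*v - 44 + 20*sqrt(2))/(-4*sqrt(2)*v^3 - 44*v^2 + 4*sqrt(2)*v^2 - 20*sqrt(2)*v + 44*v + 20*sqrt(2))^2 + (v + 3)*(v + 5)/(-4*sqrt(2)*v^3 - 44*v^2 + 4*sqrt(2)*v^2 - 20*sqrt(2)*v + 44*v + 20*sqrt(2)) + (v + 3)*(v + 2*sqrt(2))/(-4*sqrt(2)*v^3 - 44*v^2 + 4*sqrt(2)*v^2 - 20*sqrt(2)*v + 44*v + 20*sqrt(2)) + (v + 5)*(v + 2*sqrt(2))/(-4*sqrt(2)*v^3 - 44*v^2 + 4*sqrt(2)*v^2 - 20*sqrt(2)*v + 44*v + 20*sqrt(2))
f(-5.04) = 0.00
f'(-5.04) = -0.02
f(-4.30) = 0.00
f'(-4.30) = 0.00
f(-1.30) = -0.22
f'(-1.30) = -0.75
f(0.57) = 2.85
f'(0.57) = 6.17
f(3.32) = -0.59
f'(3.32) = 0.20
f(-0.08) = 1.47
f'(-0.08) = 0.14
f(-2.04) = -0.02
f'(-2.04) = -0.07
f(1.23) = -5.11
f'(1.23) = 22.19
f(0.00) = 1.50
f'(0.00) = 0.50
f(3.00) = -0.66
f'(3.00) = 0.27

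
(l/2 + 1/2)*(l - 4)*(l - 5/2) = l^3/2 - 11*l^2/4 + 7*l/4 + 5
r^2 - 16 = (r - 4)*(r + 4)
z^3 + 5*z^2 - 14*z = z*(z - 2)*(z + 7)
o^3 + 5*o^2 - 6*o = o*(o - 1)*(o + 6)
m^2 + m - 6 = (m - 2)*(m + 3)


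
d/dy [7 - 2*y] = -2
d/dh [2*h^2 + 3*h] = 4*h + 3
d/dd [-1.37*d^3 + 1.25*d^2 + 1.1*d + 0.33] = -4.11*d^2 + 2.5*d + 1.1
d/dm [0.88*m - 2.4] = 0.880000000000000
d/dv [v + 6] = 1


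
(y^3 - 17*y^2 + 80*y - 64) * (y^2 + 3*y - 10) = y^5 - 14*y^4 + 19*y^3 + 346*y^2 - 992*y + 640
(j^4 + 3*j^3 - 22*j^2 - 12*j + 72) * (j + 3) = j^5 + 6*j^4 - 13*j^3 - 78*j^2 + 36*j + 216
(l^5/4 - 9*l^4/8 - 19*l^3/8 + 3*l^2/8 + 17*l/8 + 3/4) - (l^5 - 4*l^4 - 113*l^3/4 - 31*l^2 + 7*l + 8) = -3*l^5/4 + 23*l^4/8 + 207*l^3/8 + 251*l^2/8 - 39*l/8 - 29/4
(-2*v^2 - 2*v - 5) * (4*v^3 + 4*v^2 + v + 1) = -8*v^5 - 16*v^4 - 30*v^3 - 24*v^2 - 7*v - 5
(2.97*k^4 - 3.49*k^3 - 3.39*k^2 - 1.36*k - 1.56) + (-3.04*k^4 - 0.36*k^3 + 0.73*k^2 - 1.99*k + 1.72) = -0.0699999999999998*k^4 - 3.85*k^3 - 2.66*k^2 - 3.35*k + 0.16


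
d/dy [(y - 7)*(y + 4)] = 2*y - 3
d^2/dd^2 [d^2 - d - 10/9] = 2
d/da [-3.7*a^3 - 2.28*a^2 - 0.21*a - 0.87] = -11.1*a^2 - 4.56*a - 0.21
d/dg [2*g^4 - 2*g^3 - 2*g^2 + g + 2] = 8*g^3 - 6*g^2 - 4*g + 1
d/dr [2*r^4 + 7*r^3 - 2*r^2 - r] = 8*r^3 + 21*r^2 - 4*r - 1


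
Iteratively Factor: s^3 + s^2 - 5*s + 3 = (s - 1)*(s^2 + 2*s - 3) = (s - 1)^2*(s + 3)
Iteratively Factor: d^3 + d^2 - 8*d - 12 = (d + 2)*(d^2 - d - 6) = (d + 2)^2*(d - 3)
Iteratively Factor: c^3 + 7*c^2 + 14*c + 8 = (c + 1)*(c^2 + 6*c + 8) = (c + 1)*(c + 4)*(c + 2)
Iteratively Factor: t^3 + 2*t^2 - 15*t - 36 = (t + 3)*(t^2 - t - 12) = (t - 4)*(t + 3)*(t + 3)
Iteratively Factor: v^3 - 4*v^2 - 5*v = (v + 1)*(v^2 - 5*v) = v*(v + 1)*(v - 5)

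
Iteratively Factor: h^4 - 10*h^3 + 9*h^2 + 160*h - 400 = (h + 4)*(h^3 - 14*h^2 + 65*h - 100) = (h - 5)*(h + 4)*(h^2 - 9*h + 20) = (h - 5)^2*(h + 4)*(h - 4)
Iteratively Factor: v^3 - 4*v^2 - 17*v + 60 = (v - 5)*(v^2 + v - 12) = (v - 5)*(v + 4)*(v - 3)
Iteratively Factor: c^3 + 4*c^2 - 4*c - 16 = (c + 4)*(c^2 - 4) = (c + 2)*(c + 4)*(c - 2)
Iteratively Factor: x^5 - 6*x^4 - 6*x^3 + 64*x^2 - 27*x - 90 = (x + 1)*(x^4 - 7*x^3 + x^2 + 63*x - 90) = (x - 3)*(x + 1)*(x^3 - 4*x^2 - 11*x + 30) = (x - 3)*(x - 2)*(x + 1)*(x^2 - 2*x - 15) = (x - 3)*(x - 2)*(x + 1)*(x + 3)*(x - 5)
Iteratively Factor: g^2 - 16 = (g + 4)*(g - 4)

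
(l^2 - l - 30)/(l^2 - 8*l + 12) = (l + 5)/(l - 2)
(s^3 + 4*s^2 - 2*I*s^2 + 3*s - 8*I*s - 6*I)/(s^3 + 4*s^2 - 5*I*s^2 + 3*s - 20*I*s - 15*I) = (s - 2*I)/(s - 5*I)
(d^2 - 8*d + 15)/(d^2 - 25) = (d - 3)/(d + 5)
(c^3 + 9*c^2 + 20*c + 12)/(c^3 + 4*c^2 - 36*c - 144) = (c^2 + 3*c + 2)/(c^2 - 2*c - 24)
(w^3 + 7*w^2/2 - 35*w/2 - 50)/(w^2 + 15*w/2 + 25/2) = w - 4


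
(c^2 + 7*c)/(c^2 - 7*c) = (c + 7)/(c - 7)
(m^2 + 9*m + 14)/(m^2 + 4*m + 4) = (m + 7)/(m + 2)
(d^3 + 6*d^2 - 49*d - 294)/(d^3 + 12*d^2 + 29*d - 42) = (d - 7)/(d - 1)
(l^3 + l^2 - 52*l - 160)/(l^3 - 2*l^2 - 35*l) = (l^2 - 4*l - 32)/(l*(l - 7))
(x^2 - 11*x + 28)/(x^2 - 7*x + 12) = (x - 7)/(x - 3)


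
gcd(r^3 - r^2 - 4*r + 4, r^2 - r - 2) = r - 2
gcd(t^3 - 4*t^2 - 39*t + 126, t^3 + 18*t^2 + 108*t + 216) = t + 6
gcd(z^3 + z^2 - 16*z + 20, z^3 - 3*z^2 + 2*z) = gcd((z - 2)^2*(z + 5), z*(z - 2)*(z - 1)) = z - 2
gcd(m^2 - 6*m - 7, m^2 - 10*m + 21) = m - 7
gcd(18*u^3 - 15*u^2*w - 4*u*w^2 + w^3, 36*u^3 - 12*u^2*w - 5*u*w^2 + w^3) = 18*u^2 + 3*u*w - w^2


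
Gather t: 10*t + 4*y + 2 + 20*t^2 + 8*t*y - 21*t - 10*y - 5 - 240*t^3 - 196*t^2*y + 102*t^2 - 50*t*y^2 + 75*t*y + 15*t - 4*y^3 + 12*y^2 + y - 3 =-240*t^3 + t^2*(122 - 196*y) + t*(-50*y^2 + 83*y + 4) - 4*y^3 + 12*y^2 - 5*y - 6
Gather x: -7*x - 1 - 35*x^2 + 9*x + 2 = -35*x^2 + 2*x + 1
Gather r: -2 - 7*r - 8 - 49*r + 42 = 32 - 56*r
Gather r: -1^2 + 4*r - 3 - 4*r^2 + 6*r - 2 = -4*r^2 + 10*r - 6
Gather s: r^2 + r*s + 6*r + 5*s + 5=r^2 + 6*r + s*(r + 5) + 5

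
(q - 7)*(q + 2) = q^2 - 5*q - 14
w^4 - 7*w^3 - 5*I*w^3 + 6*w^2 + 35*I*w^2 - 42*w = w*(w - 7)*(w - 6*I)*(w + I)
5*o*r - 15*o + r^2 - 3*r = (5*o + r)*(r - 3)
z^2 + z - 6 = (z - 2)*(z + 3)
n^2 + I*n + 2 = (n - I)*(n + 2*I)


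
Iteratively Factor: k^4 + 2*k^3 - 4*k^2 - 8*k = (k - 2)*(k^3 + 4*k^2 + 4*k) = (k - 2)*(k + 2)*(k^2 + 2*k) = k*(k - 2)*(k + 2)*(k + 2)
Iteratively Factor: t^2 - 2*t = (t - 2)*(t)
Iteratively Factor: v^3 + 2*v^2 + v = (v + 1)*(v^2 + v) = (v + 1)^2*(v)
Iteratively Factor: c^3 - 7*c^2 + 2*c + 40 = (c - 4)*(c^2 - 3*c - 10) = (c - 5)*(c - 4)*(c + 2)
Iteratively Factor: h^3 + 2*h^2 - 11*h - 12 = (h - 3)*(h^2 + 5*h + 4) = (h - 3)*(h + 1)*(h + 4)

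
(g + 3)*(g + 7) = g^2 + 10*g + 21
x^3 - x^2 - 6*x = x*(x - 3)*(x + 2)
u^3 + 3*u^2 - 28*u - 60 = (u - 5)*(u + 2)*(u + 6)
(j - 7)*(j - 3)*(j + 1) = j^3 - 9*j^2 + 11*j + 21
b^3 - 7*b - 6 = (b - 3)*(b + 1)*(b + 2)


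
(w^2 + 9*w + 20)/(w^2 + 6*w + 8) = (w + 5)/(w + 2)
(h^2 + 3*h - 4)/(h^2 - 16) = (h - 1)/(h - 4)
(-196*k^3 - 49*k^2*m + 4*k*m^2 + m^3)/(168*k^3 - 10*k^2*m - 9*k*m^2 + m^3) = (-7*k - m)/(6*k - m)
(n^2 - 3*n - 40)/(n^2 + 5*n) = (n - 8)/n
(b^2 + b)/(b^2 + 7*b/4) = 4*(b + 1)/(4*b + 7)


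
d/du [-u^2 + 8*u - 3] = 8 - 2*u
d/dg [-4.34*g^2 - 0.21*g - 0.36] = -8.68*g - 0.21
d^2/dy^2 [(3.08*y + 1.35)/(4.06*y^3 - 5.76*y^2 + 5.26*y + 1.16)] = (304.616928*y^5 - 165.131568*y^4 - 432.30544*y^3 + 267.652104*y^2 - 160.082352*y + 55.156984)/(66.923416*y^9 - 284.836608*y^8 + 664.214376*y^7 - 871.789584*y^6 + 697.77012*y^5 - 214.003104*y^4 - 48.950312*y^3 + 73.03128*y^2 + 21.233568*y + 1.560896)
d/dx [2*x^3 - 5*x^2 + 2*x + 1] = 6*x^2 - 10*x + 2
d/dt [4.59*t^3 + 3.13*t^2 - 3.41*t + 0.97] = 13.77*t^2 + 6.26*t - 3.41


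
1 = 1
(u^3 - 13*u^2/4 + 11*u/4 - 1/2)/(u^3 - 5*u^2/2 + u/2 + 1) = (4*u - 1)/(2*(2*u + 1))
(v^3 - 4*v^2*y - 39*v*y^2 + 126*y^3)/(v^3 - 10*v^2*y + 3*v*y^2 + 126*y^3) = (-v^2 - 3*v*y + 18*y^2)/(-v^2 + 3*v*y + 18*y^2)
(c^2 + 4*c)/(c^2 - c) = (c + 4)/(c - 1)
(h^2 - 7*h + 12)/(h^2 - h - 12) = (h - 3)/(h + 3)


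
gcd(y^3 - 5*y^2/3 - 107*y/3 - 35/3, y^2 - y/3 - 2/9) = y + 1/3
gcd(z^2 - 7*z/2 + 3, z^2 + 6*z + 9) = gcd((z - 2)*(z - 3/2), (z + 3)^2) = 1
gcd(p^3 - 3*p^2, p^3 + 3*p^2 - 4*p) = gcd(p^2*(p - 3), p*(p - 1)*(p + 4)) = p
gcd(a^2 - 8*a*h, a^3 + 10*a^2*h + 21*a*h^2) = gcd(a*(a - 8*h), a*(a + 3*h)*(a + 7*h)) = a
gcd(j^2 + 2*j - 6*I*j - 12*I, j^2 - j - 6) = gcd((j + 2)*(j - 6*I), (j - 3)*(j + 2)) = j + 2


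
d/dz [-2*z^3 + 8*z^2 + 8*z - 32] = -6*z^2 + 16*z + 8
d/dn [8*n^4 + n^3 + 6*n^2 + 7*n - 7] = 32*n^3 + 3*n^2 + 12*n + 7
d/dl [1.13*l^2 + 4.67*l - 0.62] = 2.26*l + 4.67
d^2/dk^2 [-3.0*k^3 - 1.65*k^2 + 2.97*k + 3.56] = -18.0*k - 3.3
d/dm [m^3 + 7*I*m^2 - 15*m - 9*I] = 3*m^2 + 14*I*m - 15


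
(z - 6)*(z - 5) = z^2 - 11*z + 30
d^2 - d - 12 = (d - 4)*(d + 3)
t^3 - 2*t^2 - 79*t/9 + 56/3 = (t - 8/3)*(t - 7/3)*(t + 3)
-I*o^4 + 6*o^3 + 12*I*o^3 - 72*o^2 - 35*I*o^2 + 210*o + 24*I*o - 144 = (o - 8)*(o - 3)*(o + 6*I)*(-I*o + I)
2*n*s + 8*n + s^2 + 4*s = (2*n + s)*(s + 4)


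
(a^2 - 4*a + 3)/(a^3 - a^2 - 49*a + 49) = (a - 3)/(a^2 - 49)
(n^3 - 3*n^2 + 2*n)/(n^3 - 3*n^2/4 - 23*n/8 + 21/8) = 8*n*(n - 2)/(8*n^2 + 2*n - 21)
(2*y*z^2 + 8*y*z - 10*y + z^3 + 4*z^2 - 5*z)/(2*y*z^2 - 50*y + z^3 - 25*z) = (z - 1)/(z - 5)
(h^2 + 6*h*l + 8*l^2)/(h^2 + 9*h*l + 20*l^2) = (h + 2*l)/(h + 5*l)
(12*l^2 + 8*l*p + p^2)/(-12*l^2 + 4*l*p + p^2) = (2*l + p)/(-2*l + p)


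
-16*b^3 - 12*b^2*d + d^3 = (-4*b + d)*(2*b + d)^2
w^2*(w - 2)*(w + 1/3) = w^4 - 5*w^3/3 - 2*w^2/3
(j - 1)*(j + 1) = j^2 - 1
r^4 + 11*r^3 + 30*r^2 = r^2*(r + 5)*(r + 6)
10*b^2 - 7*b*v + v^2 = (-5*b + v)*(-2*b + v)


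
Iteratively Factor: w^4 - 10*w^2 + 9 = (w - 1)*(w^3 + w^2 - 9*w - 9) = (w - 1)*(w + 1)*(w^2 - 9) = (w - 3)*(w - 1)*(w + 1)*(w + 3)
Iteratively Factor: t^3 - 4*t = (t)*(t^2 - 4) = t*(t + 2)*(t - 2)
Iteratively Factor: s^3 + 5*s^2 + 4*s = (s + 1)*(s^2 + 4*s) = (s + 1)*(s + 4)*(s)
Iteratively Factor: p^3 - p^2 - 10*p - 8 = (p - 4)*(p^2 + 3*p + 2) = (p - 4)*(p + 2)*(p + 1)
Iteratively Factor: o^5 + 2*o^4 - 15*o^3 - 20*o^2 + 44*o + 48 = (o + 2)*(o^4 - 15*o^2 + 10*o + 24) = (o + 2)*(o + 4)*(o^3 - 4*o^2 + o + 6) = (o - 2)*(o + 2)*(o + 4)*(o^2 - 2*o - 3) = (o - 2)*(o + 1)*(o + 2)*(o + 4)*(o - 3)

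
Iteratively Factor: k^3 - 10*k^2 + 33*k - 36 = (k - 3)*(k^2 - 7*k + 12) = (k - 3)^2*(k - 4)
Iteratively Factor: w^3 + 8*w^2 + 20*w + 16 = (w + 4)*(w^2 + 4*w + 4) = (w + 2)*(w + 4)*(w + 2)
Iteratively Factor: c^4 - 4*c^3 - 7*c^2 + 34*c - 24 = (c + 3)*(c^3 - 7*c^2 + 14*c - 8) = (c - 1)*(c + 3)*(c^2 - 6*c + 8) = (c - 4)*(c - 1)*(c + 3)*(c - 2)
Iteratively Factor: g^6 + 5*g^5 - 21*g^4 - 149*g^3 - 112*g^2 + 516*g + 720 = (g + 3)*(g^5 + 2*g^4 - 27*g^3 - 68*g^2 + 92*g + 240) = (g - 2)*(g + 3)*(g^4 + 4*g^3 - 19*g^2 - 106*g - 120) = (g - 5)*(g - 2)*(g + 3)*(g^3 + 9*g^2 + 26*g + 24) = (g - 5)*(g - 2)*(g + 3)^2*(g^2 + 6*g + 8) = (g - 5)*(g - 2)*(g + 3)^2*(g + 4)*(g + 2)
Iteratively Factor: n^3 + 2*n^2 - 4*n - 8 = (n + 2)*(n^2 - 4) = (n - 2)*(n + 2)*(n + 2)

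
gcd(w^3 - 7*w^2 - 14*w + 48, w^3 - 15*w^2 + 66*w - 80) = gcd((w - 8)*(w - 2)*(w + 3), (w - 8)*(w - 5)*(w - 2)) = w^2 - 10*w + 16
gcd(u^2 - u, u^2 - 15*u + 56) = 1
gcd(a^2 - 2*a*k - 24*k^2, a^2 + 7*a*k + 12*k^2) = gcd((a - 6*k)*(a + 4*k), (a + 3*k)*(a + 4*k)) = a + 4*k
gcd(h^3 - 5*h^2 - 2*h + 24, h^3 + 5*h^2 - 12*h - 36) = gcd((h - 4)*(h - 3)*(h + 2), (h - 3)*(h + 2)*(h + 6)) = h^2 - h - 6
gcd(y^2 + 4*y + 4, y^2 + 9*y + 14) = y + 2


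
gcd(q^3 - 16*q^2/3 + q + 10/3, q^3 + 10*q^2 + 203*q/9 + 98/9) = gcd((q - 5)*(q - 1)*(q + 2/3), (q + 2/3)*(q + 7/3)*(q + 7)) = q + 2/3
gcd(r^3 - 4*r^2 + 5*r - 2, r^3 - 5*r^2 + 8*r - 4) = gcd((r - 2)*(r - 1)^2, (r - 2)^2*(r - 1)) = r^2 - 3*r + 2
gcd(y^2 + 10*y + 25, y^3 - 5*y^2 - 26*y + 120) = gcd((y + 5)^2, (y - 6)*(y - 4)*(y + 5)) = y + 5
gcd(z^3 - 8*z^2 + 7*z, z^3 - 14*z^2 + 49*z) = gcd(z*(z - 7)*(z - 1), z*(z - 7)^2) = z^2 - 7*z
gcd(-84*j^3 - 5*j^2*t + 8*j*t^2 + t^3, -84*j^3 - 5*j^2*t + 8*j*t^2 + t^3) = -84*j^3 - 5*j^2*t + 8*j*t^2 + t^3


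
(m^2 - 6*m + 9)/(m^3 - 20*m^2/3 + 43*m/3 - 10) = 3*(m - 3)/(3*m^2 - 11*m + 10)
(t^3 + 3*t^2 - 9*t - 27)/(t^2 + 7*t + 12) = (t^2 - 9)/(t + 4)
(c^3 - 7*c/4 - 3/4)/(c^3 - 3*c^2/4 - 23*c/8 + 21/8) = 2*(2*c^2 + 3*c + 1)/(4*c^2 + 3*c - 7)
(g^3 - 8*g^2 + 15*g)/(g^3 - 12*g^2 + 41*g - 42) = g*(g - 5)/(g^2 - 9*g + 14)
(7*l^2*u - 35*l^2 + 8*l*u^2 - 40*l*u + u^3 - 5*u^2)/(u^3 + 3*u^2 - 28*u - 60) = (7*l^2 + 8*l*u + u^2)/(u^2 + 8*u + 12)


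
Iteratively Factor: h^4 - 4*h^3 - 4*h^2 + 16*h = (h - 4)*(h^3 - 4*h) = (h - 4)*(h + 2)*(h^2 - 2*h) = h*(h - 4)*(h + 2)*(h - 2)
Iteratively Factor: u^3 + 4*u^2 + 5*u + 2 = (u + 2)*(u^2 + 2*u + 1) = (u + 1)*(u + 2)*(u + 1)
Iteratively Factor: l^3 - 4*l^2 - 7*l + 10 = (l + 2)*(l^2 - 6*l + 5) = (l - 5)*(l + 2)*(l - 1)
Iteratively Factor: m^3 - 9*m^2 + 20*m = (m)*(m^2 - 9*m + 20) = m*(m - 4)*(m - 5)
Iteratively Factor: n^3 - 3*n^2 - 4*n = (n)*(n^2 - 3*n - 4) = n*(n + 1)*(n - 4)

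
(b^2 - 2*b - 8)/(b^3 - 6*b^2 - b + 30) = (b - 4)/(b^2 - 8*b + 15)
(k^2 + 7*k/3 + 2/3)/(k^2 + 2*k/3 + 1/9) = 3*(k + 2)/(3*k + 1)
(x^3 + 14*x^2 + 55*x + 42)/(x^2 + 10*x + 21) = (x^2 + 7*x + 6)/(x + 3)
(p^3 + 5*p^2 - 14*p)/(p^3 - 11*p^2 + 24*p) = (p^2 + 5*p - 14)/(p^2 - 11*p + 24)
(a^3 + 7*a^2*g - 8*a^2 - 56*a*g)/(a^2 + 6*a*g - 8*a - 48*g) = a*(a + 7*g)/(a + 6*g)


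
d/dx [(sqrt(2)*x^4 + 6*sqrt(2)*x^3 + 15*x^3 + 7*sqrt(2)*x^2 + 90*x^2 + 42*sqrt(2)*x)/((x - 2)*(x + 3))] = (2*sqrt(2)*x^5 + 9*sqrt(2)*x^4 + 15*x^4 - 12*sqrt(2)*x^3 + 30*x^3 - 143*sqrt(2)*x^2 - 180*x^2 - 1080*x - 84*sqrt(2)*x - 252*sqrt(2))/(x^4 + 2*x^3 - 11*x^2 - 12*x + 36)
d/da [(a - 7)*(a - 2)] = 2*a - 9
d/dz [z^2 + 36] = 2*z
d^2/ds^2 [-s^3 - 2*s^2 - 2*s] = -6*s - 4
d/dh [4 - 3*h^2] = -6*h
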